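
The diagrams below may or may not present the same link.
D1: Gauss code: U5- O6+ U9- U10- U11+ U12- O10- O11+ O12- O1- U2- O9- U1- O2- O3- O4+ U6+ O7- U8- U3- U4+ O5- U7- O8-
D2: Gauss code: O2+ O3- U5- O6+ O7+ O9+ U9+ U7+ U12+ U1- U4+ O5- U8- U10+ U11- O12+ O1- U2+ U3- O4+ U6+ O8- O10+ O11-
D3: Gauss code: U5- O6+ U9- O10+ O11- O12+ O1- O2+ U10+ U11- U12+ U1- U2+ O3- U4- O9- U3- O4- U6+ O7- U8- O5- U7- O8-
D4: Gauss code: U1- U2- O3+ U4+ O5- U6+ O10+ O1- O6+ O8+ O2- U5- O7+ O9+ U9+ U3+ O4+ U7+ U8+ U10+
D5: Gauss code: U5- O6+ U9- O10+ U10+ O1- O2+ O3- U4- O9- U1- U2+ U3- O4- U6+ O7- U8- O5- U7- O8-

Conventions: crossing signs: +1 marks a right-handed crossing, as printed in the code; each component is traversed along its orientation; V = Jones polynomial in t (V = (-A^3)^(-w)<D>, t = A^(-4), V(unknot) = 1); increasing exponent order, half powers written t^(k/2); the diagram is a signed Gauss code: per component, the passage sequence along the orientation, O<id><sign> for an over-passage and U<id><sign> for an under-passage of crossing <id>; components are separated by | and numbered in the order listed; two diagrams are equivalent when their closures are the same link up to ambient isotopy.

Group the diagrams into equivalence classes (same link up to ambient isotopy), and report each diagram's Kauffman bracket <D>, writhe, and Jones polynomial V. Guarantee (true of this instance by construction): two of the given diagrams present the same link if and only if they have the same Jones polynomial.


grouping into links: {D1, D3, D5} | {D2} | {D4}
V(D1) = t^-8 - 2t^-7 + t^-6 - 2t^-5 + 2t^-4 + t^-2  (w -6, c 12, <D> = A^-10 + 2A^-2 - 2A^2 + A^6 - 2A^10 + A^14)
V(D2) = t^-2 - t^-1 + 1 - t + t^2  [12 crossings, <D> = A^-2 - A^2 + A^6 - A^10 + A^14, w = +2]
V(D3) = t^-8 - 2t^-7 + t^-6 - 2t^-5 + 2t^-4 + t^-2  [12 crossings, <D> = A^-4 + 2A^4 - 2A^8 + A^12 - 2A^16 + A^20, w = -4]
V(D4) = t + t^3 - t^4  (w +4, c 10, <D> = -A^-4 + 1 + A^8)
D5 (bracket A^-4 + 2A^4 - 2A^8 + A^12 - 2A^16 + A^20; 10 crossings at w = -4): V = t^-8 - 2t^-7 + t^-6 - 2t^-5 + 2t^-4 + t^-2
why: 3 classes among 5 diagrams; unequal V(t) rules out equality


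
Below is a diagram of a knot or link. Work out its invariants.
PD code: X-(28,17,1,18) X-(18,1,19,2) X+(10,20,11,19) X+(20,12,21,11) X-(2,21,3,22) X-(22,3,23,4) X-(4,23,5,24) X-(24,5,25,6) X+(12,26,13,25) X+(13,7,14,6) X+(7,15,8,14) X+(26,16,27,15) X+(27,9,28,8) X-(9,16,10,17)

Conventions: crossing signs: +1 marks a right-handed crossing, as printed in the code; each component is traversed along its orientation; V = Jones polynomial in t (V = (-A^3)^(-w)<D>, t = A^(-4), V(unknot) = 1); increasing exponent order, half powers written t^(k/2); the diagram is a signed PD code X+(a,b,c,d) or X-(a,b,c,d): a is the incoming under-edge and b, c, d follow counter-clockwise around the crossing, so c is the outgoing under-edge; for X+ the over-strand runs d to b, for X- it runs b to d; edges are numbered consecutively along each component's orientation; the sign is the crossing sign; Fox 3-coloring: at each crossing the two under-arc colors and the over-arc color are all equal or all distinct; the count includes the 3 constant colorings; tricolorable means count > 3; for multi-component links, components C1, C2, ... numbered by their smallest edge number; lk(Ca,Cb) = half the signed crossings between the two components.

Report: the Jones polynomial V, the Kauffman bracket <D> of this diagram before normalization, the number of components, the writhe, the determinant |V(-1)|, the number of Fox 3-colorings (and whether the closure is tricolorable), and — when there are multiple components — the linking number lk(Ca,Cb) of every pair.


Jones polynomial: V(t) = -t^-3 + t^-2 - t^-1 + 3 - t + t^2 - t^3
<D> = -A^-12 + A^-8 - A^-4 + 3 - A^4 + A^8 - A^12; writhe 0
components 1, writhe 0 (14 crossings)
3-colorings: 27 of 3^14, det 9 — tricolorable
note: w = 0 (over 14 crossings) is diagram-only; (-A^3)^(0) removes it from V


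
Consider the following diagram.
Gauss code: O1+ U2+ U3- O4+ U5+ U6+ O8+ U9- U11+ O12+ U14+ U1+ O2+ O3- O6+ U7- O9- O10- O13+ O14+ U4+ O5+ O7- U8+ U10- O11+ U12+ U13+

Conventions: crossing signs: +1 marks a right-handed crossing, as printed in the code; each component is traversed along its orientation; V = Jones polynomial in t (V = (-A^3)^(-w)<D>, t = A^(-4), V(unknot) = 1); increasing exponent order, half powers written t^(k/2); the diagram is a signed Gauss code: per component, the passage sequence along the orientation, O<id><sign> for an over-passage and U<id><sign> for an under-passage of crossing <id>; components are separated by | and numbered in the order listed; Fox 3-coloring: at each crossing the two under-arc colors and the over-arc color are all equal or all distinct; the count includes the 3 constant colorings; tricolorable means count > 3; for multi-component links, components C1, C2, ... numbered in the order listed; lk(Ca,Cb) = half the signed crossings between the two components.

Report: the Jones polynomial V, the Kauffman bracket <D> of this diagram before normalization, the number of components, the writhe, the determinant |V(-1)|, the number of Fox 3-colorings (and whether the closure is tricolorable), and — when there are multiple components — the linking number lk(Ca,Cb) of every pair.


Jones polynomial: V(t) = t^2 - t^3 + 2t^4 - 2t^5 + 3t^6 - 2t^7 + t^8 - t^9
<D> = -A^-18 + A^-14 - 2A^-10 + 3A^-6 - 2A^-2 + 2A^2 - A^6 + A^10; writhe +6
components 1, writhe +6 (14 crossings)
3-colorings: 3 of 3^14, det 13 — not tricolorable
note: w = +6 shifts under R1 moves; the (-A^3)^(-6) factor cancels that in V


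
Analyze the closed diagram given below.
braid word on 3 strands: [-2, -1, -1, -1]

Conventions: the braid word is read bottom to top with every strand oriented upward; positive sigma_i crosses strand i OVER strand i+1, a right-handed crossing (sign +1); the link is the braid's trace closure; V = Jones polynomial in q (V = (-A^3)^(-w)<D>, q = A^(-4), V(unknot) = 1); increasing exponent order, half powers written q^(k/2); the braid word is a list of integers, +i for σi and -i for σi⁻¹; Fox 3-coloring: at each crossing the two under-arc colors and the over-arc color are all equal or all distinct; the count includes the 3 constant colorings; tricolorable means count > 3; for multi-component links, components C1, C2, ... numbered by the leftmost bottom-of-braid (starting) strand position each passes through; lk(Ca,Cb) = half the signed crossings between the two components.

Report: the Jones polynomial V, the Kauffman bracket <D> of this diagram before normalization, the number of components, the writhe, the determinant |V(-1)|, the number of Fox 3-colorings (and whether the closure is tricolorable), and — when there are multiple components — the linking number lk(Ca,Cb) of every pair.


V = -q^-4 + q^-3 + q^-1
<D> = A^-8 + 1 - A^4 (w = -4)
1 component over 4 crossings, w = -4
9 Fox colorings among 3^4, |V(-1)| = 3: tricolorable
why: |V(-1)| = 3: so tricolorable, since 3 divides 3


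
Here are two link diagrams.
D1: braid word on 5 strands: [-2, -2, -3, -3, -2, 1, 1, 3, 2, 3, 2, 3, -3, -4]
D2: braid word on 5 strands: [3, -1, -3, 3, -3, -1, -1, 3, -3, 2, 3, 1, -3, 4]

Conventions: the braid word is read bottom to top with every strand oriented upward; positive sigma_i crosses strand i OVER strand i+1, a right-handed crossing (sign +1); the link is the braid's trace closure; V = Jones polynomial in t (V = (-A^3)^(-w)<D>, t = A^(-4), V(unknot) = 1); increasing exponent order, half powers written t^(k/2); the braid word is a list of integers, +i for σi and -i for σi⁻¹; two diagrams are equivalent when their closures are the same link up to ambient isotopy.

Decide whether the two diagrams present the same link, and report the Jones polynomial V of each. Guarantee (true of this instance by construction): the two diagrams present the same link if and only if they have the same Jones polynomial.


equivalent: no
D1 (bracket A^-12 + A^-8 + A^-4 + 1; 14 crossings at w = 0): V = 1 + t + t^2 + t^3
V(D2) = t^-3 + t^-2 + t^-1 + 1  [14 crossings, <D> = 1 + A^4 + A^8 + A^12, w = 0]
observation: 2 values of V(t) split the 2 diagrams


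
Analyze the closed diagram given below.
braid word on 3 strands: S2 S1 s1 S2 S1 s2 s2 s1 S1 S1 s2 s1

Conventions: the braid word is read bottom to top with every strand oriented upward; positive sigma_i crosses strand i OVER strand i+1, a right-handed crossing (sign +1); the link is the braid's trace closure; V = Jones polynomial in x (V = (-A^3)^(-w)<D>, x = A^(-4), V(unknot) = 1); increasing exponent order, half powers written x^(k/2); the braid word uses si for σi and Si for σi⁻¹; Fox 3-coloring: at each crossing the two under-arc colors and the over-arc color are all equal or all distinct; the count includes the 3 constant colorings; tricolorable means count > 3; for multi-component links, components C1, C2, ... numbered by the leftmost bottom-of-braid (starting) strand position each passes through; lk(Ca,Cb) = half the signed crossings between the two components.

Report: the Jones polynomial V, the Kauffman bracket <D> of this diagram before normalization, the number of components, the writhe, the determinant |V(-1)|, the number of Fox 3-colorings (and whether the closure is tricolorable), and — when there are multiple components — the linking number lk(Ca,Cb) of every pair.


Jones polynomial: V(x) = -x^-3 + x^-2 - x^-1 + 3 - x + x^2 - x^3
<D> = -A^-12 + A^-8 - A^-4 + 3 - A^4 + A^8 - A^12; writhe 0
components 1, writhe 0 (12 crossings)
3-colorings: 27 of 3^12, det 9 — tricolorable
note: w = 0 shifts under R1 moves; the (-A^3)^(0) factor cancels that in V


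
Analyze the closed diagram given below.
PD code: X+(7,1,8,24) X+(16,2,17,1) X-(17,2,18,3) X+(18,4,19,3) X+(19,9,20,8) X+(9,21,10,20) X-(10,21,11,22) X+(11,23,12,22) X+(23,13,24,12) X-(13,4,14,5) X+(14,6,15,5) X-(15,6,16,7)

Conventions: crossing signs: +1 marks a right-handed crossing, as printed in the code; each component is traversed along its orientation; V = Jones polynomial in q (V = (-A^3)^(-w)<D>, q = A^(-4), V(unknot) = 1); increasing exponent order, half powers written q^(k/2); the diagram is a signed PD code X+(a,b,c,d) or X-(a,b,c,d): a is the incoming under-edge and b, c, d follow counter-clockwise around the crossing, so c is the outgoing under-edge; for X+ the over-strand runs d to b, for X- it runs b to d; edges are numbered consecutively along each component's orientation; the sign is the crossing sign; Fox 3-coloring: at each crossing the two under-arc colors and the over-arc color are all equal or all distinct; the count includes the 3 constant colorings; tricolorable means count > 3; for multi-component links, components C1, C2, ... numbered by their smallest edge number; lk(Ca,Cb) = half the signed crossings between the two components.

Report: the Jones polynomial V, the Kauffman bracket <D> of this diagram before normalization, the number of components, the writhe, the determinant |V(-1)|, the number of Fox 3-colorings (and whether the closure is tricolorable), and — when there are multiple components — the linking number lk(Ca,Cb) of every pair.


V = q + q^3 - q^4
<D> = -A^-4 + 1 + A^8 (w = +4)
1 component over 12 crossings, w = +4
9 Fox colorings among 3^12, |V(-1)| = 3: tricolorable
why: w = +4 shifts under R1 moves; the (-A^3)^(-4) factor cancels that in V


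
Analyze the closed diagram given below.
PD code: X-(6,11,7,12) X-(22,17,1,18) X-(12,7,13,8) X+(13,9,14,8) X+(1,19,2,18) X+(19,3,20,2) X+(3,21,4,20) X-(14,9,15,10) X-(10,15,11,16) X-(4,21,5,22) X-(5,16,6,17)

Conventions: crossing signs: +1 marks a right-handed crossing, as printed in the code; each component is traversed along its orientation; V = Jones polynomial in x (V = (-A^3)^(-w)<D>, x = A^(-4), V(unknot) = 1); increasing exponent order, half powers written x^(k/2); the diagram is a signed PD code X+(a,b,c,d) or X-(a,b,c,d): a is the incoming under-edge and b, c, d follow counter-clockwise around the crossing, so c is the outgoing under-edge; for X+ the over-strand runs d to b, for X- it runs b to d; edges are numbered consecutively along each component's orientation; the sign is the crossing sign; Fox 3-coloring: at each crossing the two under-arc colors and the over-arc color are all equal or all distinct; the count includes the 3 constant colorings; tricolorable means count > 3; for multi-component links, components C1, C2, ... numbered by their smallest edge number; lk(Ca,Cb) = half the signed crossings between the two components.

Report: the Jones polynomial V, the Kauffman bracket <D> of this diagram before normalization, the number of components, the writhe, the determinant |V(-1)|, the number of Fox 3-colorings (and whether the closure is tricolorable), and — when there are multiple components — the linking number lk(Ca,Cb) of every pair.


Jones polynomial: V(x) = -x^-4 + x^-3 + x^-1
<D> = -A^-5 - A^3 + A^7; writhe -3
components 1, writhe -3 (11 crossings)
3-colorings: 9 of 3^11, det 3 — tricolorable
note: |V(-1)| = 3: so tricolorable, since 3 divides 3


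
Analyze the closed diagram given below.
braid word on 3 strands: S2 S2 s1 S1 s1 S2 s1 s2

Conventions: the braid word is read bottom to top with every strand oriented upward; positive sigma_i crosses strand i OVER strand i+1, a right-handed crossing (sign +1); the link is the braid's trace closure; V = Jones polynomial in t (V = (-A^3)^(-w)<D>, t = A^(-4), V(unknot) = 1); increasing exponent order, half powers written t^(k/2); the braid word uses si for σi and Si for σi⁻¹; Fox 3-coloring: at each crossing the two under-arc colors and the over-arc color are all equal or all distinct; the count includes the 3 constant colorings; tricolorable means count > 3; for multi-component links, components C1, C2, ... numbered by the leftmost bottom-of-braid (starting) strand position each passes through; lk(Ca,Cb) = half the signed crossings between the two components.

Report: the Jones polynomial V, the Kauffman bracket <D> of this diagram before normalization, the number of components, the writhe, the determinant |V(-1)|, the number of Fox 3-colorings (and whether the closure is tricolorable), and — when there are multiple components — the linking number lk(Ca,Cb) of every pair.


V(t) = t^-2 - t^-1 + 1 - t + t^2
bracket: A^-8 - A^-4 + 1 - A^4 + A^8, w = 0
1 component, writhe 0, over 8 crossings
det 5, colorings 3 of 3^8 — not tricolorable
observation: inverse pairs cancel, leaving σ2⁻¹ σ2⁻¹ σ1 σ2⁻¹ σ1 σ2


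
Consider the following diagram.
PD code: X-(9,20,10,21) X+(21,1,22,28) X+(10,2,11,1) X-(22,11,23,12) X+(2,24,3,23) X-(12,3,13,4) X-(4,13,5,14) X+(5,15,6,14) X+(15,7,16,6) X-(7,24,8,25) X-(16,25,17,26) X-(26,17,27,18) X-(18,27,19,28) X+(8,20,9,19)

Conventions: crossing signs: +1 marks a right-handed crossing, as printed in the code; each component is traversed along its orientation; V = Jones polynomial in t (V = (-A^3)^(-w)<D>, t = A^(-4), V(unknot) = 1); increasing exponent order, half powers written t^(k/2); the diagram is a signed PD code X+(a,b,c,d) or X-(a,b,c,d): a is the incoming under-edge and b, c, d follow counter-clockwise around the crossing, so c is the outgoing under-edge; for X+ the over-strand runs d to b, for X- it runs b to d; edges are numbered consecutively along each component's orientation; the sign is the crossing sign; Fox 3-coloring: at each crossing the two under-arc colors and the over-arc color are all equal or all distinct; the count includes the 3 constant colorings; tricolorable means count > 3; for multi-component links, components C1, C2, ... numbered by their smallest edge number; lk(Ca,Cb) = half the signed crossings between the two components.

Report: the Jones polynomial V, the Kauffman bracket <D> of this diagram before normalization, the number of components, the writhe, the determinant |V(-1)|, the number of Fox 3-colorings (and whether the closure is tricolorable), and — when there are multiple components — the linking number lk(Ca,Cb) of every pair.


V(t) = -t^-4 + t^-3 + t^-1
bracket: A^-2 + A^6 - A^10, w = -2
1 component, writhe -2, over 14 crossings
det 3, colorings 9 of 3^14 — tricolorable
observation: V spans 3 powers of t: at least 3 crossings in any diagram


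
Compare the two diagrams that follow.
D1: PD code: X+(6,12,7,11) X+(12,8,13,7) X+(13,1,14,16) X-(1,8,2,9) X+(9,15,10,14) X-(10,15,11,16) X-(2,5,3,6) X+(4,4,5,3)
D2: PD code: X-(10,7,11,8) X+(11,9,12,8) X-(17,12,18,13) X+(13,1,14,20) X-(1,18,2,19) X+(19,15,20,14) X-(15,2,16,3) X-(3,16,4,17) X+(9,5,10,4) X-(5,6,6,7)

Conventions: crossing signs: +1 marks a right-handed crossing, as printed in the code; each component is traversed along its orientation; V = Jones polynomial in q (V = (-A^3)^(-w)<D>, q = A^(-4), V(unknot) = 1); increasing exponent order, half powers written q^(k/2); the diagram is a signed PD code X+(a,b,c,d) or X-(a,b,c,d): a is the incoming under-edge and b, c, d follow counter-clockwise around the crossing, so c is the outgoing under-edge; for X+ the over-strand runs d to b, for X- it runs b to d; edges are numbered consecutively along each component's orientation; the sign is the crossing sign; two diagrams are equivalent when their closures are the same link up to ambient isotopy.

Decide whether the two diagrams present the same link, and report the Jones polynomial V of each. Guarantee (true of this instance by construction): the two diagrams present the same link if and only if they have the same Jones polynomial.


equivalent: no
D1 (bracket A^6; 8 crossings at w = +2): V = 1
V(D2) = q^-5 - 2q^-4 + 2q^-3 - 2q^-2 + 2q^-1 - 1 + q  [10 crossings, <D> = A^-10 - A^-6 + 2A^-2 - 2A^2 + 2A^6 - 2A^10 + A^14, w = -2]
observation: comparing 2 Jones polynomials yields 2 groups


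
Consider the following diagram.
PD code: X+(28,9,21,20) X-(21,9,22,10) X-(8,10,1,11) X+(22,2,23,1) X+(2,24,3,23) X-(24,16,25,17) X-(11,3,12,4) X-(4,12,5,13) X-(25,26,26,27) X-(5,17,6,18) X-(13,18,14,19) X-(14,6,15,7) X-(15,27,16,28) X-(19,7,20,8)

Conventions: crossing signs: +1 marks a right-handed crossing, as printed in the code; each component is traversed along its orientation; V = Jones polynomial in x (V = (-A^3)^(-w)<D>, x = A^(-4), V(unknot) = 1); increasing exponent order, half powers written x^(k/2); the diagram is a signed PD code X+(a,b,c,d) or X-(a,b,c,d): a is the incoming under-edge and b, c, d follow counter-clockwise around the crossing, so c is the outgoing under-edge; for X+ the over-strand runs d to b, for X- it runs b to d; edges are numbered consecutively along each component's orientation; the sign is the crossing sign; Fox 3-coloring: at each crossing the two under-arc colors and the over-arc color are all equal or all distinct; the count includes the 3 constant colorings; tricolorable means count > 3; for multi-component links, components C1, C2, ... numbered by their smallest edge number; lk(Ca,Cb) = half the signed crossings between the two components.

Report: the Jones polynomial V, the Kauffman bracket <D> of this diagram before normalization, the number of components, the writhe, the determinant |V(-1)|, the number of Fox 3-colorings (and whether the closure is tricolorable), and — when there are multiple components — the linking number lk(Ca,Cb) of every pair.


V = x^-10 - 2x^-9 + 5x^-8 - 6x^-7 + 6x^-6 - 6x^-5 + 6x^-4 - 2x^-3 + 2x^-2
<D> = 2A^-16 - 2A^-12 + 6A^-8 - 6A^-4 + 6 - 6A^4 + 5A^8 - 2A^12 + A^16 (w = -8)
3 components over 14 crossings, w = -8
lk(C1,C2): -3
lk(C1,C3) = +1
linking number lk(C2,C3) = -1
27 Fox colorings among 3^14, |V(-1)| = 36: tricolorable
why: span 8 respects span(V) <= c + mu - 1 = 16 for this 3-component diagram


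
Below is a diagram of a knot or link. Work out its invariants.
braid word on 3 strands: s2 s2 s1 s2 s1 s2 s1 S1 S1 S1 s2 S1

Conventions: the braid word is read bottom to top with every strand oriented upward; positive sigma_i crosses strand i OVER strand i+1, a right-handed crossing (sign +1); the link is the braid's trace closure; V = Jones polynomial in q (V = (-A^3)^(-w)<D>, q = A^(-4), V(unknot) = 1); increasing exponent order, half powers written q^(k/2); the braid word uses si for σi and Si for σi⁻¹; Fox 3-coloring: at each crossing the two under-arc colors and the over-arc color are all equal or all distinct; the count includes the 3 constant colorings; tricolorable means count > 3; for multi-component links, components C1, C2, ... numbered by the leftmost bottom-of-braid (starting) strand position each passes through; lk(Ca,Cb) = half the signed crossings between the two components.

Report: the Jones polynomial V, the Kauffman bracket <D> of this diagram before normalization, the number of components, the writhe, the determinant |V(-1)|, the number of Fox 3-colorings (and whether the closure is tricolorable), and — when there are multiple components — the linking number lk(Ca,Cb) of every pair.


V = 2q - 2q^2 + 3q^3 - 3q^4 + 2q^5 - 2q^6 + q^7
<D> = A^-16 - 2A^-12 + 2A^-8 - 3A^-4 + 3 - 2A^4 + 2A^8 (w = +4)
1 component over 12 crossings, w = +4
9 Fox colorings among 3^12, |V(-1)| = 15: tricolorable
why: w = +4 shifts under R1 moves; the (-A^3)^(-4) factor cancels that in V


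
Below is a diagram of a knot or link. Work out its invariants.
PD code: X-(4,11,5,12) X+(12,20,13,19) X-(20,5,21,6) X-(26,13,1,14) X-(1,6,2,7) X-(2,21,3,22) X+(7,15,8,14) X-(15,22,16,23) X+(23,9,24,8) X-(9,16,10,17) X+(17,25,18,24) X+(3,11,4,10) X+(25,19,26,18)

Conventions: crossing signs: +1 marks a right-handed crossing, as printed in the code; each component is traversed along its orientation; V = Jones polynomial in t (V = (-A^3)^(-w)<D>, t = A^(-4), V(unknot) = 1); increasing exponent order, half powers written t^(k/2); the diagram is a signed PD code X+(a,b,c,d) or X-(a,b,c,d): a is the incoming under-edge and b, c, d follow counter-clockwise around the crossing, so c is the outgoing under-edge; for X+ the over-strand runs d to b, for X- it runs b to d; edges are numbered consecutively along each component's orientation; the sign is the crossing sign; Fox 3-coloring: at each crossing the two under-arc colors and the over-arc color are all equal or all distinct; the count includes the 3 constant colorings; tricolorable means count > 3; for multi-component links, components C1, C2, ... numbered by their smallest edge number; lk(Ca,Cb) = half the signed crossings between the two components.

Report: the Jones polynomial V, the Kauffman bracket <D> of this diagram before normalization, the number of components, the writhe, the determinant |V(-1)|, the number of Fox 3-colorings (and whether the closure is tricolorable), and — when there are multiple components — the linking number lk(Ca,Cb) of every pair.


V = t^-4 - 4t^-3 + 6t^-2 - 7t^-1 + 9 - 7t + 6t^2 - 4t^3 + t^4
<D> = -A^-19 + 4A^-15 - 6A^-11 + 7A^-7 - 9A^-3 + 7A - 6A^5 + 4A^9 - A^13 (w = -1)
1 component over 13 crossings, w = -1
27 Fox colorings among 3^13, |V(-1)| = 45: tricolorable
why: w = -1 shifts under R1 moves; the (-A^3)^(1) factor cancels that in V


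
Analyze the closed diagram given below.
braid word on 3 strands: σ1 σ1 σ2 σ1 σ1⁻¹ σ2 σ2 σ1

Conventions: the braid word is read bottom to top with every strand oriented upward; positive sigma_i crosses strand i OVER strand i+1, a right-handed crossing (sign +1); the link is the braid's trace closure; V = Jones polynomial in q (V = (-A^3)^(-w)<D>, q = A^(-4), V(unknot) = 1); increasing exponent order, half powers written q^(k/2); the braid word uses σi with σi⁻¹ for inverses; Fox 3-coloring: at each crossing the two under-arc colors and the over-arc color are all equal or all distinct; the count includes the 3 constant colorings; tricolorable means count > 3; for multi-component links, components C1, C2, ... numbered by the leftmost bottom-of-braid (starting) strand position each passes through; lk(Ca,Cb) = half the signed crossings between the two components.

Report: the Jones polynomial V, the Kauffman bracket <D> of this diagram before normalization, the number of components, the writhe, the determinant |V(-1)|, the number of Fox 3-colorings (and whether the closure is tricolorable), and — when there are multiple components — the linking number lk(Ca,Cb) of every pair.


V = q^2 + 2q^4 - 2q^5 + q^6 - 2q^7 + q^8
<D> = A^-14 - 2A^-10 + A^-6 - 2A^-2 + 2A^2 + A^10 (w = +6)
1 component over 8 crossings, w = +6
27 Fox colorings among 3^8, |V(-1)| = 9: tricolorable
why: the span of V is 6, forcing >= 6 crossings in any diagram


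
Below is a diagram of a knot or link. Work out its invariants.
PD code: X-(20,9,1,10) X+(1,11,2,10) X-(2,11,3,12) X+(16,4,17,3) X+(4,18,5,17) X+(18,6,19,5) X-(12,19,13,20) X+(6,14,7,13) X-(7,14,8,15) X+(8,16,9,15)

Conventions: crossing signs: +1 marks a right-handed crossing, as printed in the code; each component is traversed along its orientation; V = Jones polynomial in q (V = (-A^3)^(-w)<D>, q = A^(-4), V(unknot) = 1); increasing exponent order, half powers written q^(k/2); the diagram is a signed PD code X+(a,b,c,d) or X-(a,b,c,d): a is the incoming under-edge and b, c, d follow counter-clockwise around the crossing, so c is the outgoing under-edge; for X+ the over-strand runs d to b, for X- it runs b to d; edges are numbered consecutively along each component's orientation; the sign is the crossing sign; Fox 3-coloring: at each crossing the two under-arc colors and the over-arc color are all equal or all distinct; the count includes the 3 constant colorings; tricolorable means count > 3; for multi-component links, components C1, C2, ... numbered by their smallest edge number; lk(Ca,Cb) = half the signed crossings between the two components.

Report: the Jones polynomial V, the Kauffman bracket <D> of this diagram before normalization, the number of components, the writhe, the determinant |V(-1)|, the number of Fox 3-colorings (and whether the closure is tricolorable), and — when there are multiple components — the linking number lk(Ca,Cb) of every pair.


V = q^-1 - 1 + 2q - 2q^2 + 2q^3 - 2q^4 + q^5
<D> = A^-14 - 2A^-10 + 2A^-6 - 2A^-2 + 2A^2 - A^6 + A^10 (w = +2)
1 component over 10 crossings, w = +2
3 Fox colorings among 3^10, |V(-1)| = 11: not tricolorable
why: w = +2 (over 10 crossings) is diagram-only; (-A^3)^(-2) removes it from V


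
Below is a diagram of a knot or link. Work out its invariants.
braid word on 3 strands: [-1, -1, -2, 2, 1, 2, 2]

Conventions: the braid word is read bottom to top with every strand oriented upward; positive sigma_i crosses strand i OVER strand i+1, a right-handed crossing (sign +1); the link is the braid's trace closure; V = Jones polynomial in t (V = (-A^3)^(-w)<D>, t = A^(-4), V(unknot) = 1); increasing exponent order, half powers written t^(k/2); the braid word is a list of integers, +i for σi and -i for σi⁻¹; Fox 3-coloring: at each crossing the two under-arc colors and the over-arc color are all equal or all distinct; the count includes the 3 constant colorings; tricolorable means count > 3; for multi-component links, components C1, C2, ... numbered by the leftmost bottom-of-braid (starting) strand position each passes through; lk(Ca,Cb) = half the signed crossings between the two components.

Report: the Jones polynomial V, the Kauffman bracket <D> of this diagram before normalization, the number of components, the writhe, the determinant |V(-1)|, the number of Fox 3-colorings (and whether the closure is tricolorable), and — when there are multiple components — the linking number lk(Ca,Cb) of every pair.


V(t) = -t^(1/2) - t^(5/2)
bracket: A^-7 + A, w = +1
2 components, writhe +1, over 7 crossings
lk(C1,C2) = +1
det 2, colorings 3 of 3^7 — not tricolorable
observation: the 1 component pair carries total linking +1


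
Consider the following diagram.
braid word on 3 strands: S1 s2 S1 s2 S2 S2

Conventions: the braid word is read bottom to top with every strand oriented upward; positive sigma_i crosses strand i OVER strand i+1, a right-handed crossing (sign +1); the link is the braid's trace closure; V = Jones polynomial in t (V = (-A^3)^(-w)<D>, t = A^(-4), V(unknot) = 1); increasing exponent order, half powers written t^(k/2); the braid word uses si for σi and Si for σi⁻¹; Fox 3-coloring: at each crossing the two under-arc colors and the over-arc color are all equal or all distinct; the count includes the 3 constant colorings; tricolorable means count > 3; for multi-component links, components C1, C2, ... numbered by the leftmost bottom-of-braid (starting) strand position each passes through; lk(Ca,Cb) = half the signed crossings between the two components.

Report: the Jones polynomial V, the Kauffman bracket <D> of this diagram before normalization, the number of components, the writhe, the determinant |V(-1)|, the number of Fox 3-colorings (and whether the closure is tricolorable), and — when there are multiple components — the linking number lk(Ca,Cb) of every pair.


Jones polynomial: V(t) = 1
<D> = A^-6; writhe -2
components 1, writhe -2 (6 crossings)
3-colorings: 3 of 3^6, det 1 — not tricolorable
note: w = -2 (over 6 crossings) is diagram-only; (-A^3)^(2) removes it from V


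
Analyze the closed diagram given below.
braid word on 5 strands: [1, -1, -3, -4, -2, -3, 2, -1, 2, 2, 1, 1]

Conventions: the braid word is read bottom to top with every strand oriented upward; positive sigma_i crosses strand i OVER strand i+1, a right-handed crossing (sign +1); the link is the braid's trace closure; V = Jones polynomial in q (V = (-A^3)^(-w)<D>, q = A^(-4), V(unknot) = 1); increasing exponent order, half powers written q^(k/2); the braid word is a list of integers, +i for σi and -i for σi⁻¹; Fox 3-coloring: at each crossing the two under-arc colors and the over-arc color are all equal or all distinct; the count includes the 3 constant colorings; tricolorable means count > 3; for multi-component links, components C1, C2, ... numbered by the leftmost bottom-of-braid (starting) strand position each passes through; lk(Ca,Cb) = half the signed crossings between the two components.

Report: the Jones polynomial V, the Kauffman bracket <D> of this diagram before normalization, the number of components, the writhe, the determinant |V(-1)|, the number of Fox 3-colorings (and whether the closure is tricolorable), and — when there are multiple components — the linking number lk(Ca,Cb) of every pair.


Jones polynomial: V(q) = q + q^3 - q^4
<D> = -A^-16 + A^-12 + A^-4; writhe 0
components 1, writhe 0 (12 crossings)
3-colorings: 9 of 3^12, det 3 — tricolorable
note: |V(-1)| = 3: so tricolorable, since 3 divides 3


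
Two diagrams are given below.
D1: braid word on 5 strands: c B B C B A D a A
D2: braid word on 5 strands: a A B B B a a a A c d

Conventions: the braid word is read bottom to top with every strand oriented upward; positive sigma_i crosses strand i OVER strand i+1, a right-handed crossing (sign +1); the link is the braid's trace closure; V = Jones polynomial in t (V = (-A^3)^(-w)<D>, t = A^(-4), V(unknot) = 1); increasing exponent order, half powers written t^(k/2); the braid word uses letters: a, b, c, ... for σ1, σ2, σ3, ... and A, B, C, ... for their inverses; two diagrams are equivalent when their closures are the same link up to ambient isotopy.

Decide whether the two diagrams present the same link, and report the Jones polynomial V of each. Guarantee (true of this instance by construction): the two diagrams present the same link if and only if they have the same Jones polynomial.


equivalent: no
V(D1) = -t^(-5/2) - t^(-1/2)  (w -5, c 9, <D> = A^-13 + A^-5)
D2 (bracket A^-3 + 2A^5 - A^9 + A^13 - A^17; 11 crossings at w = +1): V = t^(-7/2) - t^(-5/2) + t^(-3/2) - 2t^(-1/2) - t^(3/2)
why: 2 values of V(t) split the 2 diagrams


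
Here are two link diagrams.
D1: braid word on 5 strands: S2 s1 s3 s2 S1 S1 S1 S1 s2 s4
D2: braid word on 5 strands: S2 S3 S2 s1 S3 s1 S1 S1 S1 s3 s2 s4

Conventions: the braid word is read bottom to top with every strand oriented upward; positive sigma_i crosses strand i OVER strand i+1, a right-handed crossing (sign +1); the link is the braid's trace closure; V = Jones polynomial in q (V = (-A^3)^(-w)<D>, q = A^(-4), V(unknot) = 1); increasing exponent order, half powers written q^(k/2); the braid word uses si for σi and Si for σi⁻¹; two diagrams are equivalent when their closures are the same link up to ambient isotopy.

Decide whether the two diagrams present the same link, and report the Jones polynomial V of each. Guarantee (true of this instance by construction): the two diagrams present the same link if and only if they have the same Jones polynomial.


equivalent: no
D1 (bracket A^4 + A^12 - A^16; 10 crossings at w = 0): V = -q^-4 + q^-3 + q^-1
V(D2) = 1  (w -2, c 12, <D> = A^-6)
key observation: 2 values of V(q) split the 2 diagrams


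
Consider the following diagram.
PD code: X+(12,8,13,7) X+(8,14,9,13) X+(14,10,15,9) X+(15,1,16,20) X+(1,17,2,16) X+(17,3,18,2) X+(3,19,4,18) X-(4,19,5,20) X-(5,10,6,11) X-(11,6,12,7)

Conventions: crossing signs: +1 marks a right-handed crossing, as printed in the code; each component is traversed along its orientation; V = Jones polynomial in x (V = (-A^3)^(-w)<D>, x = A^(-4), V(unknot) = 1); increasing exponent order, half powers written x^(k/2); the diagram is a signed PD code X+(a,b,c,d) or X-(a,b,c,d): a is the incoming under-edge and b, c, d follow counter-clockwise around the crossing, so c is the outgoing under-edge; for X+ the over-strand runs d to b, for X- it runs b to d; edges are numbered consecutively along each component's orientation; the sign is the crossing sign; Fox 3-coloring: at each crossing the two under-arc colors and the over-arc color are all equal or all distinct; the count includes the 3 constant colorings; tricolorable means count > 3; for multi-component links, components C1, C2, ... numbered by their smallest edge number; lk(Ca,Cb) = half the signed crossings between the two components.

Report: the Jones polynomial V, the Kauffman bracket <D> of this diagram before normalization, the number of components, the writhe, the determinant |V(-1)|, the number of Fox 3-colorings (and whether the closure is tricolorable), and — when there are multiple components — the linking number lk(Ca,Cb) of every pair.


Jones polynomial: V(x) = x + x^3 - x^4
<D> = -A^-4 + 1 + A^8; writhe +4
components 1, writhe +4 (10 crossings)
3-colorings: 9 of 3^10, det 3 — tricolorable
note: w = +4 shifts under R1 moves; the (-A^3)^(-4) factor cancels that in V


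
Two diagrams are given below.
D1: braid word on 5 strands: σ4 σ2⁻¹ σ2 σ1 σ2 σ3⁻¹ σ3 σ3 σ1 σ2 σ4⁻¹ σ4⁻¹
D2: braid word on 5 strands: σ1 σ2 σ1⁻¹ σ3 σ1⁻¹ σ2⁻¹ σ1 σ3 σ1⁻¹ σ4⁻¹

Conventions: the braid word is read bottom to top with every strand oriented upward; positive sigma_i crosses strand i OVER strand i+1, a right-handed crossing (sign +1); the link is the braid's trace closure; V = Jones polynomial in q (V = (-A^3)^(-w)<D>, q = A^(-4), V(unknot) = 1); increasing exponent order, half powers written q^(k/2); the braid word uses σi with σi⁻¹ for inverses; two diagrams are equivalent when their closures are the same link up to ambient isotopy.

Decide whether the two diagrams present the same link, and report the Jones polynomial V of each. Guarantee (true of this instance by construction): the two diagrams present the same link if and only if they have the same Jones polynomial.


equivalent: no
V(D1) = q + q^3 - q^4  (w +4, c 12, <D> = -A^-4 + 1 + A^8)
V(D2) = q^-2 - q^-1 + 1 - q + q^2  (w 0, c 10, <D> = A^-8 - A^-4 + 1 - A^4 + A^8)
why: 2 values of V(q) split the 2 diagrams


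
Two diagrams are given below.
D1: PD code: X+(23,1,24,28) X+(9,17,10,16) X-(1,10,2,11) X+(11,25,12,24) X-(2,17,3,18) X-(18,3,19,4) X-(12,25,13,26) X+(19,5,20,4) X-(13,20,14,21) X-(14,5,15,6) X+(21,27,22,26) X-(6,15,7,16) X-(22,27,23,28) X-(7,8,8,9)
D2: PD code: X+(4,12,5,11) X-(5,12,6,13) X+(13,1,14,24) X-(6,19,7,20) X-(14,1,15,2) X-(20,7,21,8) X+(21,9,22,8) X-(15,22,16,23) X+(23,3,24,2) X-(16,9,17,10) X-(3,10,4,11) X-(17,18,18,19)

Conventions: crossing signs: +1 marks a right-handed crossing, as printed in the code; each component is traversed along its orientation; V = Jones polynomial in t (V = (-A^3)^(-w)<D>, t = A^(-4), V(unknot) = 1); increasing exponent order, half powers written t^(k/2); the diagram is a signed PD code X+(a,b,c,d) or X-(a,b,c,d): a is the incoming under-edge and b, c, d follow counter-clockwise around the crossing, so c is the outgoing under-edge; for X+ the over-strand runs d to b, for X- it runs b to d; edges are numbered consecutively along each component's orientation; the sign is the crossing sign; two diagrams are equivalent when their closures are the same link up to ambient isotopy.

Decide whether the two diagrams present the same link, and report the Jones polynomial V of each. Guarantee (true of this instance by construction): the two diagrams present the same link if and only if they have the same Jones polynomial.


equivalent: yes
D1 (bracket A^-8 + 1 - A^4; 14 crossings at w = -4): V = -t^-4 + t^-3 + t^-1
D2 (bracket A^-8 + 1 - A^4; 12 crossings at w = -4): V = -t^-4 + t^-3 + t^-1
key observation: all 2 diagrams share one V(t), hence one class


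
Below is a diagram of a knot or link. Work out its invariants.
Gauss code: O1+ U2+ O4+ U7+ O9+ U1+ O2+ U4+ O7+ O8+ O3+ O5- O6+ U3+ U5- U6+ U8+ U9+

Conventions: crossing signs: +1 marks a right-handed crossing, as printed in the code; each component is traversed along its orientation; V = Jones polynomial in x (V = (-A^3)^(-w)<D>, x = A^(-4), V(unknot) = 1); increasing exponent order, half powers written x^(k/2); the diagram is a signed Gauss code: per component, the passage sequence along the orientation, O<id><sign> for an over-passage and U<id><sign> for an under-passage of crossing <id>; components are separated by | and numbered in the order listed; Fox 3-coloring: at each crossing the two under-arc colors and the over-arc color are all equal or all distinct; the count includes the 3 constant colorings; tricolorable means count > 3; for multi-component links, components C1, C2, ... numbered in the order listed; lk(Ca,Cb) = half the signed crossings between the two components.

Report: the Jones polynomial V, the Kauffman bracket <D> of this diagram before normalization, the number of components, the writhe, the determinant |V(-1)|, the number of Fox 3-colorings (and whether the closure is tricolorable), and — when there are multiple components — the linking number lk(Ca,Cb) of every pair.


Jones polynomial: V(x) = x^2 + x^4 - x^5 + x^6 - x^7
<D> = A^-7 - A^-3 + A - A^5 - A^13; writhe +7
components 1, writhe +7 (9 crossings)
3-colorings: 3 of 3^9, det 5 — not tricolorable
note: det 5 = |V(-1)|; not divisible by 3, so not tricolorable


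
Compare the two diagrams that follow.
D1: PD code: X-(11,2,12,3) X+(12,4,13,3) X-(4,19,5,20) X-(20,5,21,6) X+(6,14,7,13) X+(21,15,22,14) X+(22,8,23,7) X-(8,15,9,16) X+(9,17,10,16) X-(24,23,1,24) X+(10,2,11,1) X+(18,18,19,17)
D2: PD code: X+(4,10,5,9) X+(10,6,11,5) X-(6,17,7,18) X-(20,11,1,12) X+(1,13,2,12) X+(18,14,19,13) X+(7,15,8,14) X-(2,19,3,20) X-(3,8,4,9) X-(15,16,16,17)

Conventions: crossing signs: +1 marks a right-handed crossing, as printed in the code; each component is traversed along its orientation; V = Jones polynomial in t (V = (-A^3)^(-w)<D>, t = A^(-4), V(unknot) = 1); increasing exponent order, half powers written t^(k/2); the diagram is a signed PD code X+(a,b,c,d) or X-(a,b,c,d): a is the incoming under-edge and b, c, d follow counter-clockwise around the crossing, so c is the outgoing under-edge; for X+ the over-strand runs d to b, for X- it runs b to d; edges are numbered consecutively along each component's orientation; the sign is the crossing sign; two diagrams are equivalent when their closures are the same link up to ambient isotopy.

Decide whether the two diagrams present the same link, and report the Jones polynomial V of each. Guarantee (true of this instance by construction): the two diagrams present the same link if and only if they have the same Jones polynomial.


equivalent: yes
V(D1) = 1  (w +2, c 12, <D> = A^6)
V(D2) = 1  (w 0, c 10, <D> = 1)
why: one V(t) for all 2 diagrams — one class (guaranteed)


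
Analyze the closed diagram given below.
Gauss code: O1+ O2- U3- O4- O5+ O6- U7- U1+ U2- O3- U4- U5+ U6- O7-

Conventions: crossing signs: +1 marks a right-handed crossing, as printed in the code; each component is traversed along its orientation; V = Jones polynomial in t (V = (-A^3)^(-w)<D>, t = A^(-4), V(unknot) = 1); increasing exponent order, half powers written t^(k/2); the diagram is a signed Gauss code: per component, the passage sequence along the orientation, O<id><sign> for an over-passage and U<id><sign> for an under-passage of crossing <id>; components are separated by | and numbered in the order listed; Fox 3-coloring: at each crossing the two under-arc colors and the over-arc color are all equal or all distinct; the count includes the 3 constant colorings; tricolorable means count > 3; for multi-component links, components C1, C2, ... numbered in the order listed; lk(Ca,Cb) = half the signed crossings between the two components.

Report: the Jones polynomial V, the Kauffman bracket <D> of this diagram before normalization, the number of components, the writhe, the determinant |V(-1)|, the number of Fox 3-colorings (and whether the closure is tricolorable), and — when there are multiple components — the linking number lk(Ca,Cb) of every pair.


V = -t^-4 + t^-3 + t^-1
<D> = -A^-5 - A^3 + A^7 (w = -3)
1 component over 7 crossings, w = -3
9 Fox colorings among 3^7, |V(-1)| = 3: tricolorable
why: |V(-1)| = 3: so tricolorable, since 3 divides 3
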